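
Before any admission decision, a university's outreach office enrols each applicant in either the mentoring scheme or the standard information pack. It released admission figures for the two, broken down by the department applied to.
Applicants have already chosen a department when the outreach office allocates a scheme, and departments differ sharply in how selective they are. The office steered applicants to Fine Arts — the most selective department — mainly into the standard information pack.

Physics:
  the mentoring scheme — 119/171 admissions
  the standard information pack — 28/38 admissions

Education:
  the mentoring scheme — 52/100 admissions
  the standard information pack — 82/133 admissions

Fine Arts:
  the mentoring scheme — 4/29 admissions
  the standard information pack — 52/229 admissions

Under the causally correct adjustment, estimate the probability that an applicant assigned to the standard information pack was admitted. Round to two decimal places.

0.51

Nothing the outreach scheme does changes department; the imbalance is an allocation artefact. With department also predicting the outcome, the pooled figure is confounded, and the within-stratum comparison is the causal one.
Standardising the standard information pack to the population department mix: 0.299·28/38 + 0.333·82/133 + 0.369·52/229 = 0.509.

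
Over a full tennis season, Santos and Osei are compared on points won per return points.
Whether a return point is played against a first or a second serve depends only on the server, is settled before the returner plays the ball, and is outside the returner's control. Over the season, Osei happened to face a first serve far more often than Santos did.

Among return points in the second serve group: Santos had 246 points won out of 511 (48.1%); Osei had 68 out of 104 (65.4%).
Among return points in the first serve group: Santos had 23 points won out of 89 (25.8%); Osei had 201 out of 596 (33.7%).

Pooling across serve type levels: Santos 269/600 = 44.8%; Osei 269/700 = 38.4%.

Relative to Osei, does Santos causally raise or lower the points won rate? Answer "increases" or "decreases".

Serve type satisfies the back-door criterion: it is not a descendant of the player, and it blocks the spurious path from player to outcome. Adjusting for it (i.e., using the within-serve type rates) gives the causal effect.
Within each level — second serve: 48.1% vs 65.4%; first serve: 25.8% vs 33.7% — Osei is higher every time.

decreases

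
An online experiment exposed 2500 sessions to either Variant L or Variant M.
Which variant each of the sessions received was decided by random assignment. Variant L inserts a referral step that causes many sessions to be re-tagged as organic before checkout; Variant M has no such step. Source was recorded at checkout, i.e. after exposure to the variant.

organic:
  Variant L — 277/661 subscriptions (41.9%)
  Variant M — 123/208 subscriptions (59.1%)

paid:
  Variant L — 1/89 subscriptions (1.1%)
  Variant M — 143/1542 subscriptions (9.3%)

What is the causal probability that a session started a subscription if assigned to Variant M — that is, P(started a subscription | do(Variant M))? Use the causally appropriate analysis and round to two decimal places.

0.15

Variant M is higher inside every traffic source stratum but Variant L is higher in aggregate. Whether to stratify depends on how traffic source relates to the variant.
The distribution of traffic source is itself part of what the variant does — it is an intermediate outcome. Holding it fixed would remove that part of the effect; the total effect is the pooled difference.
So P(outcome | do(Variant M)) is just the pooled rate for Variant M: 266/1750 = 0.152.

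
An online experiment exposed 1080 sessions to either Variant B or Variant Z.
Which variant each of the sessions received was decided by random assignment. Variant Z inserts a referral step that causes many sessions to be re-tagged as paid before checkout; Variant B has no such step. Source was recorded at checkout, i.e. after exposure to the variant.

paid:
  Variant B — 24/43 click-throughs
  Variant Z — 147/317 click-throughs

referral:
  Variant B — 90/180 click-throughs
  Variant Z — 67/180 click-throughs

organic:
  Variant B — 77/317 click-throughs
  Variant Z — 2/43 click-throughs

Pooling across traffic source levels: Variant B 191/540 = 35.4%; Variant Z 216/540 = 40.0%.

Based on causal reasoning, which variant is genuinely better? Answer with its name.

Variant Z

Traffic source lies on the pathway variant → traffic source → outcome, so adjusting for it blocks the indirect effect. For the total causal effect of variant, use the unadjusted pooled rates.
Pooled: Variant B 35.4% vs Variant Z 40.0%; Variant Z is higher overall.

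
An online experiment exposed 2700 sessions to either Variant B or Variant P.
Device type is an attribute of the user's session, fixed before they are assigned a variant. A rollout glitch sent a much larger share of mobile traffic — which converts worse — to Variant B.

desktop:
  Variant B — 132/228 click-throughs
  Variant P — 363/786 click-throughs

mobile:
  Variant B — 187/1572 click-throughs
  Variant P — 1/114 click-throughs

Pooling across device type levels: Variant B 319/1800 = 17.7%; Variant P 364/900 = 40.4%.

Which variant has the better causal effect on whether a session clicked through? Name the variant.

Variant B

Here device type is a common cause — it drives both which variant a case falls under and the outcome. The crude comparison mixes populations; the stratum-specific rates are the causally relevant ones.
Within each level — desktop: 57.9% vs 46.2%; mobile: 11.9% vs 0.9% — Variant B is higher every time.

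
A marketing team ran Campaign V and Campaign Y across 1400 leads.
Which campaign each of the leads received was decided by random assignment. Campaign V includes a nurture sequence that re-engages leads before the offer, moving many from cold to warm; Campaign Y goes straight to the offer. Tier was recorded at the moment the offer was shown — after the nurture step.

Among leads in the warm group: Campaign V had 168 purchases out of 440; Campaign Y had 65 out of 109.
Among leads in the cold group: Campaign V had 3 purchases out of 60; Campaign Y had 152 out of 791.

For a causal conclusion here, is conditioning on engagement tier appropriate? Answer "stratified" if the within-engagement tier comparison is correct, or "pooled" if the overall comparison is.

pooled

Engagement tier is downstream of the campaign. One should not condition on a consequence of treatment, so the overall rates are the right comparison.
Pooled: Campaign V 34.2% vs Campaign Y 24.1%; Campaign V is higher overall.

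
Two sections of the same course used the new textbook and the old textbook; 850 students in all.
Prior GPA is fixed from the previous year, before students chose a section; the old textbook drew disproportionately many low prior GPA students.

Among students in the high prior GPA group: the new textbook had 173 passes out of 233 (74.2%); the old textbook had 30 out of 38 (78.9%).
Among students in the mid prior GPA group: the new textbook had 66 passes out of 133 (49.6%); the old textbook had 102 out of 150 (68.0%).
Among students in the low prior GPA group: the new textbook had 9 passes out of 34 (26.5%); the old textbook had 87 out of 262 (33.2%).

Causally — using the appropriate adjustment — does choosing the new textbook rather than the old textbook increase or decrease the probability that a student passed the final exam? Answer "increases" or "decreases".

Prior GPA band is set before the teaching method has any effect — it is not caused by the teaching method — and it independently drives the outcome. That makes it a confounder, so the causal comparison is within prior GPA band levels.
Within each level — high prior GPA: 74.2% vs 78.9%; mid prior GPA: 49.6% vs 68.0%; low prior GPA: 26.5% vs 33.2% — the old textbook is higher every time.

decreases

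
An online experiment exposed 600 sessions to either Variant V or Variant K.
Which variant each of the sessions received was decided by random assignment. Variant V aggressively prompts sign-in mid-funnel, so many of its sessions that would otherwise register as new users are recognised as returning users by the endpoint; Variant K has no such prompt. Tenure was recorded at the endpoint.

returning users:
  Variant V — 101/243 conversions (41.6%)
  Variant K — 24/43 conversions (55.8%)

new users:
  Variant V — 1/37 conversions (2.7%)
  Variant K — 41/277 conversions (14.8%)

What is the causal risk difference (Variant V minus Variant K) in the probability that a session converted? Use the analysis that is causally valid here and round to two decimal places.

Within every user tenure level Variant K has the higher rate, yet pooled Variant V does — Simpson's reversal.
User tenure lies on the pathway variant → user tenure → outcome, so adjusting for it blocks the indirect effect. For the total causal effect of variant, use the unadjusted pooled rates.
The causal difference is the pooled difference: 0.364 − 0.203 = +0.161.

+0.16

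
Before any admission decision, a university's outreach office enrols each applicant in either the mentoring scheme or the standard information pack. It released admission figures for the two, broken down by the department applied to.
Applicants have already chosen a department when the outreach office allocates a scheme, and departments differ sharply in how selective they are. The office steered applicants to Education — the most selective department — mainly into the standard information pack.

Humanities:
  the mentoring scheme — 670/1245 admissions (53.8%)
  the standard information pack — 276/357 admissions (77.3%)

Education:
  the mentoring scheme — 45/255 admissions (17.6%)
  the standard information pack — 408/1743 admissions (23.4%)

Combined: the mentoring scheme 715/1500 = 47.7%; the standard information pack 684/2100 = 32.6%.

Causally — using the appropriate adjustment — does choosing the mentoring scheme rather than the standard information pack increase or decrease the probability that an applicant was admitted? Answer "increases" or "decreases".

decreases

Department differs across outreach schemes for reasons unrelated to any effect of the outreach scheme itself, and it separately predicts the outcome — a classic confounder. We must compare within department levels.
Within each level — Humanities: 53.8% vs 77.3%; Education: 17.6% vs 23.4% — the standard information pack is higher every time.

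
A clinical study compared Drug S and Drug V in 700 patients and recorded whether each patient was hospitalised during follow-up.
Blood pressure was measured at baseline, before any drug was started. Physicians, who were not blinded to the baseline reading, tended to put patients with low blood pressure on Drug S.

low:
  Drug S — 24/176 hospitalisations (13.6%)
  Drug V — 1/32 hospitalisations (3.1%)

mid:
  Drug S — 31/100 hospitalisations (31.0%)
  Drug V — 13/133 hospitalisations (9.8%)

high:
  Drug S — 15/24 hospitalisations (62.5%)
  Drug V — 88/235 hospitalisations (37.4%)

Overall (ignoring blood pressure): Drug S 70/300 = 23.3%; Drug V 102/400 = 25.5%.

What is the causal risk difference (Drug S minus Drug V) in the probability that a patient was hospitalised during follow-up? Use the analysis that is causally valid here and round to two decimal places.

+0.19

The stratified and pooled comparisons disagree (Drug V wins within each blood pressure; Drug S wins overall), so the answer turns on the causal role of blood pressure.
Blood pressure differs across drugs for reasons unrelated to any effect of the drug itself, and it separately predicts the outcome — a classic confounder. We must compare within blood pressure levels.
Adjusting over the population distribution of blood pressure: 0.297·(0.136−0.031) + 0.333·(0.310−0.098) + 0.370·(0.625−0.374) = +0.195.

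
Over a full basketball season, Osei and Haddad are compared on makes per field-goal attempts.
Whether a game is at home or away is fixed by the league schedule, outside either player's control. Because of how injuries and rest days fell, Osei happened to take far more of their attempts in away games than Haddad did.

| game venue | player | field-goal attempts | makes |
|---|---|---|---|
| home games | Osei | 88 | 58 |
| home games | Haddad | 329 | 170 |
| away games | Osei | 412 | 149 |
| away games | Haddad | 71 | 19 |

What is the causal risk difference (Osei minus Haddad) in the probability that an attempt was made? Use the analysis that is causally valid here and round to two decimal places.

Since game venue is a pre-existing factor (not a product of the player) and it affects the outcome on its own, it is a confounder. The stratified rates, not the pooled rate, identify the causal effect.
Adjusting over the population distribution of game venue: 0.463·(0.659−0.517) + 0.537·(0.362−0.268) = +0.116.

+0.12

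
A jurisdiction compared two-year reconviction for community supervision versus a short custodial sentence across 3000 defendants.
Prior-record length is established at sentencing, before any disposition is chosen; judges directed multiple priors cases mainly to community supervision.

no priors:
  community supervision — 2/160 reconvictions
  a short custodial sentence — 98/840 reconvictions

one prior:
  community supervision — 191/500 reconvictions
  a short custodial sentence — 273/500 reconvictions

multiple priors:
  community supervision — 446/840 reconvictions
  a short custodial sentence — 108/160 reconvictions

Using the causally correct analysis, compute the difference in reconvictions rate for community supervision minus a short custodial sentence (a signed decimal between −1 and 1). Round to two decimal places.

-0.14

Prior-record length differs across dispositions for reasons unrelated to any effect of the disposition itself, and it separately predicts the outcome — a classic confounder. We must compare within prior-record length levels.
Adjusting over the population distribution of prior-record length: 0.333·(0.013−0.117) + 0.333·(0.382−0.546) + 0.333·(0.531−0.675) = -0.137.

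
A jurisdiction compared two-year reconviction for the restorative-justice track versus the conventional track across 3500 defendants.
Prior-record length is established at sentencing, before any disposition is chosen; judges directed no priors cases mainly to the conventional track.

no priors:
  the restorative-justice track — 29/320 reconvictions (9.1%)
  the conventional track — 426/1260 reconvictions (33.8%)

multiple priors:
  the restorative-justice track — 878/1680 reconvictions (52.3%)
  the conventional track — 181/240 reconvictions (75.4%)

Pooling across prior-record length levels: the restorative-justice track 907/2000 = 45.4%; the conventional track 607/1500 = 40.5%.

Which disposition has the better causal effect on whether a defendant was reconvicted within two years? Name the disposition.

the restorative-justice track

Within every prior-record length level the restorative-justice track has the lower rate, yet pooled the conventional track does — Simpson's reversal.
Prior-record length satisfies the back-door criterion: it is not a descendant of the disposition, and it blocks the spurious path from disposition to outcome. Adjusting for it (i.e., using the within-prior-record length rates) gives the causal effect.
Within each level — no priors: 9.1% vs 33.8%; multiple priors: 52.3% vs 75.4% — the restorative-justice track is lower every time.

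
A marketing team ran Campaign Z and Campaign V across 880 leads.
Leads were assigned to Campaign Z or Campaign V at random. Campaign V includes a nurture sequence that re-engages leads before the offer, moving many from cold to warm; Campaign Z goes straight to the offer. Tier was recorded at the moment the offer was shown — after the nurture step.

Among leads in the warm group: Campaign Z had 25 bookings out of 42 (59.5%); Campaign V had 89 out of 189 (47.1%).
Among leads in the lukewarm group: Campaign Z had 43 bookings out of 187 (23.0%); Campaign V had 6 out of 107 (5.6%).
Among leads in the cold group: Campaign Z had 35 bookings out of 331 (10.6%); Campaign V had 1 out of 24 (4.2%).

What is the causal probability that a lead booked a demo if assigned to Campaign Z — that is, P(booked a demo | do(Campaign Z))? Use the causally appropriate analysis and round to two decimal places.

0.18

Because the campaign influences engagement tier, engagement tier is a post-treatment mediator, not a confounder. Stratifying on it would bias the estimate; the causal effect is the crude pooled difference.
So P(outcome | do(Campaign Z)) is just the pooled rate for Campaign Z: 103/560 = 0.184.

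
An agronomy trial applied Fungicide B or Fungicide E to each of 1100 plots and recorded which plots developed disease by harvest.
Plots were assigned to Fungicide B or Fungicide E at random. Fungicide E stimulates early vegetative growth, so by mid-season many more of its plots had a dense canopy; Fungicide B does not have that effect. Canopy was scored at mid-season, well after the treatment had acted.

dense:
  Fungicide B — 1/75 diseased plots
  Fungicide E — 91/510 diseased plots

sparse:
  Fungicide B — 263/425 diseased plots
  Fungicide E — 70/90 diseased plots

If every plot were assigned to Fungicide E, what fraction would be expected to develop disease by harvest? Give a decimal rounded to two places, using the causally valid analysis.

0.27

Mid-season canopy here is a post-treatment variable shaped by the fungicide; conditioning on it would introduce bias rather than remove it. The overall comparison is the causal one.
So P(outcome | do(Fungicide E)) is just the pooled rate for Fungicide E: 161/600 = 0.268.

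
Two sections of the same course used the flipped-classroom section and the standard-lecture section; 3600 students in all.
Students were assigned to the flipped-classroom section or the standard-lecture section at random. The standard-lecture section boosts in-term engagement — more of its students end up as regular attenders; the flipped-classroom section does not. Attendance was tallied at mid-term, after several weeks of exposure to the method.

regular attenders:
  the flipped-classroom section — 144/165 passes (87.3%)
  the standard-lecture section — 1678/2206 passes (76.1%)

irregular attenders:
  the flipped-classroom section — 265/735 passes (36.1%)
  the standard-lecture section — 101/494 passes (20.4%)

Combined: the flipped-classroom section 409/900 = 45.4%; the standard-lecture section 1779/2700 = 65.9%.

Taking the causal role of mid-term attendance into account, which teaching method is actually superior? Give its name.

Mid-term attendance here is a post-treatment variable shaped by the teaching method; conditioning on it would introduce bias rather than remove it. The overall comparison is the causal one.
Pooled: the flipped-classroom section 45.4% vs the standard-lecture section 65.9%; the standard-lecture section is higher overall.

the standard-lecture section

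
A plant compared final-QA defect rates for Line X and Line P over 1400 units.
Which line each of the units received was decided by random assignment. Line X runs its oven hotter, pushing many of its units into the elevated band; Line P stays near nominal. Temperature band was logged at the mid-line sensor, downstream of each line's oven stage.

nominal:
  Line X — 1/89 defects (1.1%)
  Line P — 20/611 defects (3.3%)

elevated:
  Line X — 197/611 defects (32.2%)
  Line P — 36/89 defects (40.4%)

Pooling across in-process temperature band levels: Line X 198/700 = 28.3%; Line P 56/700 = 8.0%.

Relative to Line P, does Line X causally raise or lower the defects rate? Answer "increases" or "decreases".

increases

In-process temperature band here is a post-treatment variable shaped by the line; conditioning on it would introduce bias rather than remove it. The overall comparison is the causal one.
Pooled: Line X 28.3% vs Line P 8.0%; Line P is lower overall.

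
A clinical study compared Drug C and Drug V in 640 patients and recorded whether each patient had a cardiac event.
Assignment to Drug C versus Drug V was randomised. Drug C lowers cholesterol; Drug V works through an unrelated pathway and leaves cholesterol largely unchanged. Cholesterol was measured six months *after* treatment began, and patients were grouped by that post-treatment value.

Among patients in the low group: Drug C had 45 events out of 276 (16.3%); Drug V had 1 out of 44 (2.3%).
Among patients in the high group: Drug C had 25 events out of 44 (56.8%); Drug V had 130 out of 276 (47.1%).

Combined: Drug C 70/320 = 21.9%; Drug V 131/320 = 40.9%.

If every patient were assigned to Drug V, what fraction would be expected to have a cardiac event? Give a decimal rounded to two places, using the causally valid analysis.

The cholesterol-specific comparison favours Drug V throughout, but the pooled figures favour Drug C. The question is whether to condition on cholesterol.
Because the drug influences cholesterol, cholesterol is a post-treatment mediator, not a confounder. Stratifying on it would bias the estimate; the causal effect is the crude pooled difference.
So P(outcome | do(Drug V)) is just the pooled rate for Drug V: 131/320 = 0.409.

0.41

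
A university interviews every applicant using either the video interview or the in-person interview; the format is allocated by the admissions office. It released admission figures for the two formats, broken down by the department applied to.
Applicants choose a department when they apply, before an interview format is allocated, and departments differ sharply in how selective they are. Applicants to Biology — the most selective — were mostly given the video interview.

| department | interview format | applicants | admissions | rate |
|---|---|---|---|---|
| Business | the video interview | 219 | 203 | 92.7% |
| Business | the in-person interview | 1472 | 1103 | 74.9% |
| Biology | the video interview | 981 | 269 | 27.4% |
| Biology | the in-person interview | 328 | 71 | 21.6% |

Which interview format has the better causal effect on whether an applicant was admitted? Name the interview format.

The imbalance in department arose from how applicants were allocated, not from anything the interview format did; and department independently affects the outcome. The pooled gap is confounded — condition on department.
Within each level — Business: 92.7% vs 74.9%; Biology: 27.4% vs 21.6% — the video interview is higher every time.

the video interview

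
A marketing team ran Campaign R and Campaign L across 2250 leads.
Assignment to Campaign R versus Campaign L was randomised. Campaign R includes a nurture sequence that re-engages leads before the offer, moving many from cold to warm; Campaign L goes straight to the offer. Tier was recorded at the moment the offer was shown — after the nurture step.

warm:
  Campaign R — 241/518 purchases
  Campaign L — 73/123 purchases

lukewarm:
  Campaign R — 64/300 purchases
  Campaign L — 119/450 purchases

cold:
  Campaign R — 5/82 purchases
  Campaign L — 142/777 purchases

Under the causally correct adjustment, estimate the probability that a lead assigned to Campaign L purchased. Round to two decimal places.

The distribution of engagement tier is itself part of what the campaign does — it is an intermediate outcome. Holding it fixed would remove that part of the effect; the total effect is the pooled difference.
So P(outcome | do(Campaign L)) is just the pooled rate for Campaign L: 334/1350 = 0.247.

0.25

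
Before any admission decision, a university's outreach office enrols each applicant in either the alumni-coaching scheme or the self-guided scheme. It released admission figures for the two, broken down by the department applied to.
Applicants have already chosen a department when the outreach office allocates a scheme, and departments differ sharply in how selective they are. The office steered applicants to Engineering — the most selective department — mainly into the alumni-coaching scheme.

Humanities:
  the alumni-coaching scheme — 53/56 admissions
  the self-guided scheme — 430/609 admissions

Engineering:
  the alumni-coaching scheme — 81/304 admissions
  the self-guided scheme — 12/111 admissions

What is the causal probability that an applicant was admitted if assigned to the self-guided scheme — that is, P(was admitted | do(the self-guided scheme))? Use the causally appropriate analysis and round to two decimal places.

Within every department level the alumni-coaching scheme has the higher rate, yet pooled the self-guided scheme does — Simpson's reversal.
Department satisfies the back-door criterion: it is not a descendant of the outreach scheme, and it blocks the spurious path from outreach scheme to outcome. Adjusting for it (i.e., using the within-department rates) gives the causal effect.
Standardising the self-guided scheme to the population department mix: 0.616·430/609 + 0.384·12/111 = 0.476.

0.48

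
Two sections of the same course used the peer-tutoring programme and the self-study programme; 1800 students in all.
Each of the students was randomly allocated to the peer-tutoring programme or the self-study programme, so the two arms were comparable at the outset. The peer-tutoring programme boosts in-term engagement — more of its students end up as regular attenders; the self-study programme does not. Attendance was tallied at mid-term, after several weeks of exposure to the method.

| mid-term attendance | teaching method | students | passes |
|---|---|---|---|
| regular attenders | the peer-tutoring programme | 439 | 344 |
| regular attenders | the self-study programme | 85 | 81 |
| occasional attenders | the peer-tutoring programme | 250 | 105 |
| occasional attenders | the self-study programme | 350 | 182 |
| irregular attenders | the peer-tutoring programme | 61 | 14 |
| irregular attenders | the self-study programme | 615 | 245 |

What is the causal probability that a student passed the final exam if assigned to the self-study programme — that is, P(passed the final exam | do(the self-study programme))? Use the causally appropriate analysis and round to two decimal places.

0.48

Within every mid-term attendance level the self-study programme has the higher rate, yet pooled the peer-tutoring programme does — Simpson's reversal.
Because the teaching method influences mid-term attendance, mid-term attendance is a post-treatment mediator, not a confounder. Stratifying on it would bias the estimate; the causal effect is the crude pooled difference.
So P(outcome | do(the self-study programme)) is just the pooled rate for the self-study programme: 508/1050 = 0.484.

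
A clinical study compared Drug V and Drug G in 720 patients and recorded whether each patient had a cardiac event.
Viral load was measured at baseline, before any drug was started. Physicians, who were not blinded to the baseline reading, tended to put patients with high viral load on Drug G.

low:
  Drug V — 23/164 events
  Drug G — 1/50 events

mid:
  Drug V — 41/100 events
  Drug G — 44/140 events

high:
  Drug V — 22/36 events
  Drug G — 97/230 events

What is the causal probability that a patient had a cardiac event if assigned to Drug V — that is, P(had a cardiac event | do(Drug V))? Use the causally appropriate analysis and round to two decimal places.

0.40

The viral load-specific comparison favours Drug G throughout, but the pooled figures favour Drug V. The question is whether to condition on viral load.
Nothing the drug does changes viral load; the imbalance is an allocation artefact. With viral load also predicting the outcome, the pooled figure is confounded, and the within-stratum comparison is the causal one.
Standardising Drug V to the population viral load mix: 0.297·23/164 + 0.333·41/100 + 0.369·22/36 = 0.404.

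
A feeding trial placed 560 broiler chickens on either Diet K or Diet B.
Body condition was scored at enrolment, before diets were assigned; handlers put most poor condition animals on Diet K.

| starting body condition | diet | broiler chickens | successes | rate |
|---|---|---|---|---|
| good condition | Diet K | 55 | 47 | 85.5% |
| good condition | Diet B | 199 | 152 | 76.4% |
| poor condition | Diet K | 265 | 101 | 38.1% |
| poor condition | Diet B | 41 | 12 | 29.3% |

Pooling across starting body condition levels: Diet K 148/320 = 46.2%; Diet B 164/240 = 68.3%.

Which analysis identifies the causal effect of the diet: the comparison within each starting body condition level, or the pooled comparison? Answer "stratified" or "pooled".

Within every starting body condition level Diet K has the higher rate, yet pooled Diet B does — Simpson's reversal.
Starting body condition differs across diets for reasons unrelated to any effect of the diet itself, and it separately predicts the outcome — a classic confounder. We must compare within starting body condition levels.
Within each level — good condition: 85.5% vs 76.4%; poor condition: 38.1% vs 29.3% — Diet K is higher every time.

stratified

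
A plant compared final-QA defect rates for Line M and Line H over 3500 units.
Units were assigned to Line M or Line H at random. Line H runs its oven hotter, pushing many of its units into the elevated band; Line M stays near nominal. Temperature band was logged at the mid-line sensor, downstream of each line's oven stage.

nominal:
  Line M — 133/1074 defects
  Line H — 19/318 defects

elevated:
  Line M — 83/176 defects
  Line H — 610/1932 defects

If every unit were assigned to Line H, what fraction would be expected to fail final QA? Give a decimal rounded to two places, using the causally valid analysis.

0.28

Line H is lower inside every in-process temperature band stratum but Line M is lower in aggregate. Whether to stratify depends on how in-process temperature band relates to the line.
Stratifying would compare lines among units the lines themselves sorted into in-process temperature band groups — a form of selection on an intermediate. The unconditioned pooled rates give the total causal effect.
So P(outcome | do(Line H)) is just the pooled rate for Line H: 629/2250 = 0.280.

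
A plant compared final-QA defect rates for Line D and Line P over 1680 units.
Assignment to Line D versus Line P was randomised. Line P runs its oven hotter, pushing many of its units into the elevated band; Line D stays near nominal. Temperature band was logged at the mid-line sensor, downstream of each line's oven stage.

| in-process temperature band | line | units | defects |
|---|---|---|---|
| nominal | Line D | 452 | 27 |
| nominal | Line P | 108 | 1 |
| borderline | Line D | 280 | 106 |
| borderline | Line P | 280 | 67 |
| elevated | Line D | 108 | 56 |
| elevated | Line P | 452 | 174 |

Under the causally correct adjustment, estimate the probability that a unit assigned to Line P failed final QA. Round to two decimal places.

0.29

The in-process temperature band-specific comparison favours Line P throughout, but the pooled figures favour Line D. The question is whether to condition on in-process temperature band.
In-process temperature band lies on the pathway line → in-process temperature band → outcome, so adjusting for it blocks the indirect effect. For the total causal effect of line, use the unadjusted pooled rates.
So P(outcome | do(Line P)) is just the pooled rate for Line P: 242/840 = 0.288.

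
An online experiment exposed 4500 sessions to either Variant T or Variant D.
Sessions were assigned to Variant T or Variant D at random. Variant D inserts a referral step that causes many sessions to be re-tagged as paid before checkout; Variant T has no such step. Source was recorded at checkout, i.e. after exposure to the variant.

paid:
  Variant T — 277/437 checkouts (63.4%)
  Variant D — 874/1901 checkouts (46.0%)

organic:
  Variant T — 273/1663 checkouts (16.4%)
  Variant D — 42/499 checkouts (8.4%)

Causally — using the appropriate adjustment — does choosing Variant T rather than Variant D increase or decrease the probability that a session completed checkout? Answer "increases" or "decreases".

The traffic source-specific comparison favours Variant T throughout, but the pooled figures favour Variant D. The question is whether to condition on traffic source.
Stratifying would compare variants among sessions the variants themselves sorted into traffic source groups — a form of selection on an intermediate. The unconditioned pooled rates give the total causal effect.
Pooled: Variant T 26.2% vs Variant D 38.2%; Variant D is higher overall.

decreases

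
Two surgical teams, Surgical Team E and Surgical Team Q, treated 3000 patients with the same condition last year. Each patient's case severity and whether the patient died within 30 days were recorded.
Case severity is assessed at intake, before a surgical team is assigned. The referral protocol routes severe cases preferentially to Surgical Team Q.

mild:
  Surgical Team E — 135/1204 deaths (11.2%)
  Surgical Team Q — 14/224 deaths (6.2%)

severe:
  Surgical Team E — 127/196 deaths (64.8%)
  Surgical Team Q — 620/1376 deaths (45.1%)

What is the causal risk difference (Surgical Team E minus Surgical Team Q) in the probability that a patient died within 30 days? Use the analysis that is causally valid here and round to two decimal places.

+0.13

Surgical Team Q is lower inside every case severity stratum but Surgical Team E is lower in aggregate. Whether to stratify depends on how case severity relates to the surgical team.
Since case severity is a pre-existing factor (not a product of the surgical team) and it affects the outcome on its own, it is a confounder. The stratified rates, not the pooled rate, identify the causal effect.
Adjusting over the population distribution of case severity: 0.476·(0.112−0.062) + 0.524·(0.648−0.451) = +0.127.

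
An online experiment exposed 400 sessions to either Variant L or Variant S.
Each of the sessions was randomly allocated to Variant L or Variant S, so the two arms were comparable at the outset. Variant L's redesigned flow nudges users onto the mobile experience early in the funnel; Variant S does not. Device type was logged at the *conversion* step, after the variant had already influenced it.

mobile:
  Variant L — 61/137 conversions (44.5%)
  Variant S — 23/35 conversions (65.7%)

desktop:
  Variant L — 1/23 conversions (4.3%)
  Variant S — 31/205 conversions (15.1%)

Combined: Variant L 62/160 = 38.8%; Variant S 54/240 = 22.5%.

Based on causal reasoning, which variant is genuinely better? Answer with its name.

Variant L

Variant S is higher inside every device type stratum but Variant L is higher in aggregate. Whether to stratify depends on how device type relates to the variant.
Because the variant influences device type, device type is a post-treatment mediator, not a confounder. Stratifying on it would bias the estimate; the causal effect is the crude pooled difference.
Pooled: Variant L 38.8% vs Variant S 22.5%; Variant L is higher overall.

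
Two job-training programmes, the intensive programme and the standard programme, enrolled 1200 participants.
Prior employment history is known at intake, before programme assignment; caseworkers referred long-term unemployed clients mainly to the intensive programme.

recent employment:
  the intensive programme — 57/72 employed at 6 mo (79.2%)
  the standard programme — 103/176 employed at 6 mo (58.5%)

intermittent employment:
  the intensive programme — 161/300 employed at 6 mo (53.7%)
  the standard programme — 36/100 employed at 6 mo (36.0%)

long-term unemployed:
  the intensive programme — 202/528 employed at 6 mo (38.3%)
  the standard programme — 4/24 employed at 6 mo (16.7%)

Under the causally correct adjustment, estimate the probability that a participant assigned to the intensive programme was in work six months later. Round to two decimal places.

Within every prior employment history level the intensive programme has the higher rate, yet pooled the standard programme does — Simpson's reversal.
Since prior employment history is a pre-existing factor (not a product of the programme) and it affects the outcome on its own, it is a confounder. The stratified rates, not the pooled rate, identify the causal effect.
Standardising the intensive programme to the population prior employment history mix: 0.207·57/72 + 0.333·161/300 + 0.460·202/528 = 0.518.

0.52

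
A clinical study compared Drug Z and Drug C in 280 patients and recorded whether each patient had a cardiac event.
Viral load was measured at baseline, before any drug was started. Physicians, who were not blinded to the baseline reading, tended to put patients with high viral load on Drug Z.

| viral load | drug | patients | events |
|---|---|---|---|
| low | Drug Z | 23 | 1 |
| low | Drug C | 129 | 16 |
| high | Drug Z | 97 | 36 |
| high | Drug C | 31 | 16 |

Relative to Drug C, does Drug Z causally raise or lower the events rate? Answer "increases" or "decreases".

decreases

The viral load-specific comparison favours Drug Z throughout, but the pooled figures favour Drug C. The question is whether to condition on viral load.
Since viral load is a pre-existing factor (not a product of the drug) and it affects the outcome on its own, it is a confounder. The stratified rates, not the pooled rate, identify the causal effect.
Within each level — low: 4.3% vs 12.4%; high: 37.1% vs 51.6% — Drug Z is lower every time.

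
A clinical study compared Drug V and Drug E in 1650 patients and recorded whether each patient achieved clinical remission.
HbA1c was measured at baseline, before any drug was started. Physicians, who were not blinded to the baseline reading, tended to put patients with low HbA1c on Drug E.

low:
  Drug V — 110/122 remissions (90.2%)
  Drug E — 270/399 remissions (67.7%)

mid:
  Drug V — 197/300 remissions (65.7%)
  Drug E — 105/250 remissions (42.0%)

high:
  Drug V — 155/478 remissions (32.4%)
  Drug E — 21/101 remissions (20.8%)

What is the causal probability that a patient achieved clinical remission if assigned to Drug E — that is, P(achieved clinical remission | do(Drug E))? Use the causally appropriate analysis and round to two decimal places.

0.43

The HbA1c-specific comparison favours Drug V throughout, but the pooled figures favour Drug E. The question is whether to condition on HbA1c.
HbA1c is set before the drug has any effect — it is not caused by the drug — and it independently drives the outcome. That makes it a confounder, so the causal comparison is within HbA1c levels.
Standardising Drug E to the population HbA1c mix: 0.316·270/399 + 0.333·105/250 + 0.351·21/101 = 0.427.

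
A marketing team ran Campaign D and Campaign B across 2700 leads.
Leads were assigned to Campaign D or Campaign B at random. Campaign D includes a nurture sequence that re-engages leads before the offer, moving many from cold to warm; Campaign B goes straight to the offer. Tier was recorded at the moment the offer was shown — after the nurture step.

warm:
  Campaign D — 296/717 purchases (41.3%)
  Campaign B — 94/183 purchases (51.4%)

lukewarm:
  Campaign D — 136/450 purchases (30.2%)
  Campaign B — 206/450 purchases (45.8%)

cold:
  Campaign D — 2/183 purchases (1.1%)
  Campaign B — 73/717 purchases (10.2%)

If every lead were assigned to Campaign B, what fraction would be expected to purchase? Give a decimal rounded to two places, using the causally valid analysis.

0.28

The stratified and pooled comparisons disagree (Campaign B wins within each engagement tier; Campaign D wins overall), so the answer turns on the causal role of engagement tier.
The distribution of engagement tier is itself part of what the campaign does — it is an intermediate outcome. Holding it fixed would remove that part of the effect; the total effect is the pooled difference.
So P(outcome | do(Campaign B)) is just the pooled rate for Campaign B: 373/1350 = 0.276.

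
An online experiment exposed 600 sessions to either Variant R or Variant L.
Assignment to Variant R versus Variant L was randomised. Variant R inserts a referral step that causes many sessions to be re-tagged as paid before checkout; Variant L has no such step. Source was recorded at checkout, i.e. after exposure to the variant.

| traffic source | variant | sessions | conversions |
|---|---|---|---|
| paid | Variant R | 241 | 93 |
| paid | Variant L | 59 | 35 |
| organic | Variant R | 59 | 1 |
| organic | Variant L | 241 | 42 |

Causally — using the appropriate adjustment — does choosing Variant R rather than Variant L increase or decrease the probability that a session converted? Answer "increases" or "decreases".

increases

The traffic source-specific comparison favours Variant L throughout, but the pooled figures favour Variant R. The question is whether to condition on traffic source.
Because the variant influences traffic source, traffic source is a post-treatment mediator, not a confounder. Stratifying on it would bias the estimate; the causal effect is the crude pooled difference.
Pooled: Variant R 31.3% vs Variant L 25.7%; Variant R is higher overall.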